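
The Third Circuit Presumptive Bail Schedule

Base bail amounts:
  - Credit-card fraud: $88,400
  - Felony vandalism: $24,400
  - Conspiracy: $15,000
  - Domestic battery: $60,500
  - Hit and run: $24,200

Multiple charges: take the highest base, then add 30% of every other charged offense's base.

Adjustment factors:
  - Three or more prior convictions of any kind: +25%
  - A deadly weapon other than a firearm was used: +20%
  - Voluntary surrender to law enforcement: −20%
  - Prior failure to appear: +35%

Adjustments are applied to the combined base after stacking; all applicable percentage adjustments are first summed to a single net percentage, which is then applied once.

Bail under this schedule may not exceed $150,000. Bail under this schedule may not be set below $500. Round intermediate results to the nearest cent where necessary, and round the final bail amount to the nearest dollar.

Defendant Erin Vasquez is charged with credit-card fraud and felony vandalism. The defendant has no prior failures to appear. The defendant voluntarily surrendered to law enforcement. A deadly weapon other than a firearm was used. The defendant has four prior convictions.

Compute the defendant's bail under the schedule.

Base amounts from the schedule: credit-card fraud $88,400; felony vandalism $24,400.
Stacking rule: highest base plus 30% of each additional charge. Highest is credit-card fraud at $88,400. Additional: $24,400 × 30% = $7,320. Combined base = $88,400 + $7,320 = $95,720.
Net percentage adjustment: +25% +20% −20% = +25%. $95,720 × 1.25 = $119,650.
$119,650 is within the $150,000 maximum.
$119,650 is at or above the $500 minimum.

$119,650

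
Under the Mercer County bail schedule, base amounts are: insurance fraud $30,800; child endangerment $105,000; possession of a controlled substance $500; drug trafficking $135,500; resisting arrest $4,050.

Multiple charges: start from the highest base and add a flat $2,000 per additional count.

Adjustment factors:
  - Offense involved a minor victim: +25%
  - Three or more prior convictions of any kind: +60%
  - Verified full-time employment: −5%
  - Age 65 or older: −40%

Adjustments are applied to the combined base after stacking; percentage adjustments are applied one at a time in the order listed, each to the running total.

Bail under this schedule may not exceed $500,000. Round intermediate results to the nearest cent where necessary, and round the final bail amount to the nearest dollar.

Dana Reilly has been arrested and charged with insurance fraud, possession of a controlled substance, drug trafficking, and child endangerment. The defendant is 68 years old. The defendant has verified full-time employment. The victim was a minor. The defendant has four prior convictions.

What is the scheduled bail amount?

Base amounts from the schedule: insurance fraud $30,800; possession of a controlled substance $500; drug trafficking $135,500; child endangerment $105,000.
Stacking rule: highest base plus $2,000 per additional charge. Highest is drug trafficking at $135,500; 3 additional charges → +$6,000. Combined base = $141,500.
Offense involved a minor victim (+25%): $141,500 × 1.25 = $176,875.
Three or more prior convictions of any kind (+60%): $176,875 × 1.6 = $283,000.
Verified full-time employment (−5%): $283,000 × 0.95 = $268,850.
Age 65 or older (−40%): $268,850 × 0.6 = $161,310.
$161,310 is within the $500,000 maximum.

$161,310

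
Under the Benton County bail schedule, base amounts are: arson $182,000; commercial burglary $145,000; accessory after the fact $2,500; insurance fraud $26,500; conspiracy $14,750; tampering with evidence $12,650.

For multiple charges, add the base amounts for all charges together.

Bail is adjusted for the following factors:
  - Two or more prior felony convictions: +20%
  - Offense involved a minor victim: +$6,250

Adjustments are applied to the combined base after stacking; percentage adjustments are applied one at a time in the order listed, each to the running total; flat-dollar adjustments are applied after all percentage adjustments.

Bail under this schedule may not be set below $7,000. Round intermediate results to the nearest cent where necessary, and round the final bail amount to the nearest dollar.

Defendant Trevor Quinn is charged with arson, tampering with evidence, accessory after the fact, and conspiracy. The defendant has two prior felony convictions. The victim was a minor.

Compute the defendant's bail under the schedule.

Base amounts from the schedule: arson $182,000; tampering with evidence $12,650; accessory after the fact $2,500; conspiracy $14,750.
Stacking rule: sum of all bases. $182,000 + $12,650 + $2,500 + $14,750 = $211,900.
Two or more prior felony convictions (+20%): $211,900 × 1.2 = $254,280.
Offense involved a minor victim (+$6,250 flat): $254,280 + $6,250 = $260,530.
$260,530 is at or above the $7,000 minimum.

$260,530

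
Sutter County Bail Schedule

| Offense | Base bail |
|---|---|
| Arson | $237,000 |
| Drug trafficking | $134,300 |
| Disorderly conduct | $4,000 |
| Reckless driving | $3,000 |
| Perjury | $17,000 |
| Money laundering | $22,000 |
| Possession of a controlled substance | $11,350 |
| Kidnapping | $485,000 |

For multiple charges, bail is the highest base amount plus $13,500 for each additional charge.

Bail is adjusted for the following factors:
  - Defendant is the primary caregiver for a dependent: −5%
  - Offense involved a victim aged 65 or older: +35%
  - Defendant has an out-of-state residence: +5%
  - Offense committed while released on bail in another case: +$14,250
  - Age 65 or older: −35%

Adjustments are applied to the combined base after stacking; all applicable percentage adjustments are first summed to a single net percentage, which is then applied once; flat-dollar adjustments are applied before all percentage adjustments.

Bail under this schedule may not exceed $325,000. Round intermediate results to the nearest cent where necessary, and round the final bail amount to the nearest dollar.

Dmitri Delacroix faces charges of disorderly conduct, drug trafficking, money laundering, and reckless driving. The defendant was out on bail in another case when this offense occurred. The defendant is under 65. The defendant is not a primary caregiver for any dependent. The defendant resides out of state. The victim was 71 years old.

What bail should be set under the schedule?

$264,670

Base amounts from the schedule: disorderly conduct $4,000; drug trafficking $134,300; money laundering $22,000; reckless driving $3,000.
Stacking rule: highest base plus $13,500 per additional charge. Highest is drug trafficking at $134,300; 3 additional charges → +$40,500. Combined base = $174,800.
Offense committed while released on bail in another case (+$14,250 flat): $174,800 + $14,250 = $189,050.
Net percentage adjustment: +35% +5% = +40%. $189,050 × 1.4 = $264,670.
$264,670 is within the $325,000 maximum.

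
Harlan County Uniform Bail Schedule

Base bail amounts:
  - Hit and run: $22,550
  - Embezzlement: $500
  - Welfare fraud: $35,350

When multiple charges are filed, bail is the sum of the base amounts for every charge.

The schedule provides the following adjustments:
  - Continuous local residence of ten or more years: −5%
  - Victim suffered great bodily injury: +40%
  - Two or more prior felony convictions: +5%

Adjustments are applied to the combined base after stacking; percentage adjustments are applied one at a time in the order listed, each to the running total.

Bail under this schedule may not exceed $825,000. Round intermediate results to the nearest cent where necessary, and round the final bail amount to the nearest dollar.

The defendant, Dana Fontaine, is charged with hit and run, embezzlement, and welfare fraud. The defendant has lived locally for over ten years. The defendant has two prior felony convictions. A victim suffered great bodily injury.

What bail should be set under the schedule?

$81,556

Base amounts from the schedule: hit and run $22,550; embezzlement $500; welfare fraud $35,350.
Stacking rule: sum of all bases. $22,550 + $500 + $35,350 = $58,400.
Continuous local residence of ten or more years (−5%): $58,400 × 0.95 = $55,480.
Victim suffered great bodily injury (+40%): $55,480 × 1.4 = $77,672.
Two or more prior felony convictions (+5%): $77,672 × 1.05 = $81,555.60.
$81,555.60 is within the $825,000 maximum.
Rounded to the nearest dollar: $81,556.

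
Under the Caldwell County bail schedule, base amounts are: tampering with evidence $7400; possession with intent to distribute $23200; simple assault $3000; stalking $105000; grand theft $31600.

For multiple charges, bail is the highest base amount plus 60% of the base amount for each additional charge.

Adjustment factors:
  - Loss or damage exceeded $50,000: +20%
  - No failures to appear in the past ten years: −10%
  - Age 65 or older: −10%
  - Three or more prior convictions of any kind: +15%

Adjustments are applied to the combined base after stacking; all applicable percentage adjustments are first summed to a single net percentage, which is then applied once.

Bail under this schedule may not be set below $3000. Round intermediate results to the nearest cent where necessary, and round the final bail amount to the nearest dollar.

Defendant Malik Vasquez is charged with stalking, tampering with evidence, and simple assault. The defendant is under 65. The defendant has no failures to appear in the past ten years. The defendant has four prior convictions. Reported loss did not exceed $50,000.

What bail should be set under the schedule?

Base amounts from the schedule: stalking $105000; tampering with evidence $7400; simple assault $3000.
Stacking rule: highest base plus 60% of each additional charge. Highest is stalking at $105000. Additional: $7400 × 60% = $4440; $3000 × 60% = $1800. Combined base = $105000 + $6240 = $111240.
Net percentage adjustment: −10% +15% = +5%. $111240 × 1.05 = $116802.
$116802 is at or above the $3000 minimum.

$116802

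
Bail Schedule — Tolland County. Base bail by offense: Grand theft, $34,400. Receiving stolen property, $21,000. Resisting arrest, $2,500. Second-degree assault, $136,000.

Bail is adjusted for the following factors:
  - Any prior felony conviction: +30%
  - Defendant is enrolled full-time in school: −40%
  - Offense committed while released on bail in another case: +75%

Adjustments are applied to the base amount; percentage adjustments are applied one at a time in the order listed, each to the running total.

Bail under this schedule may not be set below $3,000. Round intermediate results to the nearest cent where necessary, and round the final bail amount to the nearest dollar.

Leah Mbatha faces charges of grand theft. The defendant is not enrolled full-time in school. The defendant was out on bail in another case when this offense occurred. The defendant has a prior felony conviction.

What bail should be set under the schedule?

Base amounts from the schedule: grand theft $34,400.
Single charge. Combined base = $34,400.
Any prior felony conviction (+30%): $34,400 × 1.3 = $44,720.
Offense committed while released on bail in another case (+75%): $44,720 × 1.75 = $78,260.
$78,260 is at or above the $3,000 minimum.

$78,260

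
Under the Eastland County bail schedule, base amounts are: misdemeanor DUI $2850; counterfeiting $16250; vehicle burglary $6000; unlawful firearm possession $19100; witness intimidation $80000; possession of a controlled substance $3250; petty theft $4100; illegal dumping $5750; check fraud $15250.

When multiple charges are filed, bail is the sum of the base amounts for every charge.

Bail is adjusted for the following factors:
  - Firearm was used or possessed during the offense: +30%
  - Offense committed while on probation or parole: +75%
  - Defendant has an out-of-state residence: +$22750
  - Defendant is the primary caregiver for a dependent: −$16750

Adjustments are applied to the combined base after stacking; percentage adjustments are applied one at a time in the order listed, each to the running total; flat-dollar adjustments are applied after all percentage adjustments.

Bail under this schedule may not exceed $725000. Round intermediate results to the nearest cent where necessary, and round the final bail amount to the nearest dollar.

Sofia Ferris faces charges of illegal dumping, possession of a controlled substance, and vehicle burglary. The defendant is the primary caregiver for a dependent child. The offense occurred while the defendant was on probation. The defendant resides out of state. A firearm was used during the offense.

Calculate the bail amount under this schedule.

Base amounts from the schedule: illegal dumping $5750; possession of a controlled substance $3250; vehicle burglary $6000.
Stacking rule: sum of all bases. $5750 + $3250 + $6000 = $15000.
Firearm was used or possessed during the offense (+30%): $15000 × 1.3 = $19500.
Offense committed while on probation or parole (+75%): $19500 × 1.75 = $34125.
Defendant has an out-of-state residence (+$22750 flat): $34125 + $22750 = $56875.
Defendant is the primary caregiver for a dependent (−$16750 flat): $56875 − $16750 = $40125.
$40125 is within the $725000 maximum.

$40125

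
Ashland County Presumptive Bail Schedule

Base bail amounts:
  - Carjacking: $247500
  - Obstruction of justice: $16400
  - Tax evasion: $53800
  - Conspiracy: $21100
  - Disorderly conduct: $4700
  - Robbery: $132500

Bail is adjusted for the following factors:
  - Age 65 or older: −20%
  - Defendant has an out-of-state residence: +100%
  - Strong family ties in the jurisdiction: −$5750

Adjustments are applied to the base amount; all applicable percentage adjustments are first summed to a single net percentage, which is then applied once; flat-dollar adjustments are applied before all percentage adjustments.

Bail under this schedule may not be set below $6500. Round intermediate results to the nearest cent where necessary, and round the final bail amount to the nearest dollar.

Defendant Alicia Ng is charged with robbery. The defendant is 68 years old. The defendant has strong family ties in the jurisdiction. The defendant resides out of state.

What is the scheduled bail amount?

$228150

Base amounts from the schedule: robbery $132500.
Single charge. Combined base = $132500.
Strong family ties in the jurisdiction (−$5750 flat): $132500 − $5750 = $126750.
Net percentage adjustment: −20% +100% = +80%. $126750 × 1.8 = $228150.
$228150 is at or above the $6500 minimum.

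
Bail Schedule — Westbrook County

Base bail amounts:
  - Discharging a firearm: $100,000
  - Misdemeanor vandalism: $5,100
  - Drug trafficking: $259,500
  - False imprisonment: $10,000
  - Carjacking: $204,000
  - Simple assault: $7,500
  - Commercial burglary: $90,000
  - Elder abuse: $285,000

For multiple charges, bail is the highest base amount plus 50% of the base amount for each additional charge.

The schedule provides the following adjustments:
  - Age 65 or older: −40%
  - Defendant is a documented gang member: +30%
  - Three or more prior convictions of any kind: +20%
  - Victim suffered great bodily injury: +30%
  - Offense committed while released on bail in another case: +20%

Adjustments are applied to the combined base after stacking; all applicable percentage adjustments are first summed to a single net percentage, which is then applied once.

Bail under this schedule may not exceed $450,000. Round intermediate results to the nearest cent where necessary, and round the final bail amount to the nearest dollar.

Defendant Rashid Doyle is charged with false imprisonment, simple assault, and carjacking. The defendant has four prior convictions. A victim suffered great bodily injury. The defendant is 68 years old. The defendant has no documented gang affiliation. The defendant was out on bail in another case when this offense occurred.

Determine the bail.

Base amounts from the schedule: false imprisonment $10,000; simple assault $7,500; carjacking $204,000.
Stacking rule: highest base plus 50% of each additional charge. Highest is carjacking at $204,000. Additional: $10,000 × 50% = $5,000; $7,500 × 50% = $3,750. Combined base = $204,000 + $8,750 = $212,750.
Net percentage adjustment: −40% +20% +30% +20% = +30%. $212,750 × 1.3 = $276,575.
$276,575 is within the $450,000 maximum.

$276,575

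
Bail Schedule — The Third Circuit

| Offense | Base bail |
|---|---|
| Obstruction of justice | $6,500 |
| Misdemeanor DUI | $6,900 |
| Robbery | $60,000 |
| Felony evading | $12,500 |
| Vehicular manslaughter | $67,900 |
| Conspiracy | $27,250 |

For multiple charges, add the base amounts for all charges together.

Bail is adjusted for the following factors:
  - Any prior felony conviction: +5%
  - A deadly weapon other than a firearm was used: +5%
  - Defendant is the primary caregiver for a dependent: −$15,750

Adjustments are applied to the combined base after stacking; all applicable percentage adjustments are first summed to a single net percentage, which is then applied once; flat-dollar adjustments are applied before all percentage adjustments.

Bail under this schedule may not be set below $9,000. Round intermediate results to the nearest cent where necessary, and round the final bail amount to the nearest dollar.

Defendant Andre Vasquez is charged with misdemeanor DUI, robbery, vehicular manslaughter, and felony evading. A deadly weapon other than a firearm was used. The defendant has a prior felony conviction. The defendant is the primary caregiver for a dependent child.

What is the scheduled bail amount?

$144,705

Base amounts from the schedule: misdemeanor DUI $6,900; robbery $60,000; vehicular manslaughter $67,900; felony evading $12,500.
Stacking rule: sum of all bases. $6,900 + $60,000 + $67,900 + $12,500 = $147,300.
Defendant is the primary caregiver for a dependent (−$15,750 flat): $147,300 − $15,750 = $131,550.
Net percentage adjustment: +5% +5% = +10%. $131,550 × 1.1 = $144,705.
$144,705 is at or above the $9,000 minimum.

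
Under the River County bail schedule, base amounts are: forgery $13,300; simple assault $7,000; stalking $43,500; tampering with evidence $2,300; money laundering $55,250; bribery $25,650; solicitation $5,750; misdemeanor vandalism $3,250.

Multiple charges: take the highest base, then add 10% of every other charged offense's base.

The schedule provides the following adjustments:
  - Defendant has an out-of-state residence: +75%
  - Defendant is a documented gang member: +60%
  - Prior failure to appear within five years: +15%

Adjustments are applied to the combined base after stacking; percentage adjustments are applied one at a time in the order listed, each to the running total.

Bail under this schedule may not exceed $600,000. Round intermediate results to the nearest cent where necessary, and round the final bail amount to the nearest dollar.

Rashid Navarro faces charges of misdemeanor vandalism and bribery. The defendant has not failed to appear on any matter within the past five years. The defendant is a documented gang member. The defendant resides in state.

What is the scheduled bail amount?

Base amounts from the schedule: misdemeanor vandalism $3,250; bribery $25,650.
Stacking rule: highest base plus 10% of each additional charge. Highest is bribery at $25,650. Additional: $3,250 × 10% = $325. Combined base = $25,650 + $325 = $25,975.
Defendant is a documented gang member (+60%): $25,975 × 1.6 = $41,560.
$41,560 is within the $600,000 maximum.

$41,560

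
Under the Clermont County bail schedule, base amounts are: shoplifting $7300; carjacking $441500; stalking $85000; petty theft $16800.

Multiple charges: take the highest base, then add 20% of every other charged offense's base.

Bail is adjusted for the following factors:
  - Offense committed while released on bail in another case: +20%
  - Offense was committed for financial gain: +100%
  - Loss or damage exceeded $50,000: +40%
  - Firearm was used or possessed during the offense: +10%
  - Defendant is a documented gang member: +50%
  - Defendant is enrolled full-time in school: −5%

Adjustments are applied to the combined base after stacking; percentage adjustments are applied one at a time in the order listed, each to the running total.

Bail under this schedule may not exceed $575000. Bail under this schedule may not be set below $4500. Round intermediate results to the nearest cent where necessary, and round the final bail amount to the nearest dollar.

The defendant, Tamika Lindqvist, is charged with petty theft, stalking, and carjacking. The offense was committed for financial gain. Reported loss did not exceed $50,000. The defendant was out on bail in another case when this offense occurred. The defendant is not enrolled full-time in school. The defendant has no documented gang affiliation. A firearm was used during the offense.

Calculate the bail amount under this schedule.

Base amounts from the schedule: petty theft $16800; stalking $85000; carjacking $441500.
Stacking rule: highest base plus 20% of each additional charge. Highest is carjacking at $441500. Additional: $16800 × 20% = $3360; $85000 × 20% = $17000. Combined base = $441500 + $20360 = $461860.
Offense committed while released on bail in another case (+20%): $461860 × 1.2 = $554232.
Offense was committed for financial gain (+100%): $554232 × 2 = $1108464.
Firearm was used or possessed during the offense (+10%): $1108464 × 1.1 = $1219310.40.
Result $1219310.40 exceeds the maximum of $575000; bail is capped at $575000.
$575000 is at or above the $4500 minimum.

$575000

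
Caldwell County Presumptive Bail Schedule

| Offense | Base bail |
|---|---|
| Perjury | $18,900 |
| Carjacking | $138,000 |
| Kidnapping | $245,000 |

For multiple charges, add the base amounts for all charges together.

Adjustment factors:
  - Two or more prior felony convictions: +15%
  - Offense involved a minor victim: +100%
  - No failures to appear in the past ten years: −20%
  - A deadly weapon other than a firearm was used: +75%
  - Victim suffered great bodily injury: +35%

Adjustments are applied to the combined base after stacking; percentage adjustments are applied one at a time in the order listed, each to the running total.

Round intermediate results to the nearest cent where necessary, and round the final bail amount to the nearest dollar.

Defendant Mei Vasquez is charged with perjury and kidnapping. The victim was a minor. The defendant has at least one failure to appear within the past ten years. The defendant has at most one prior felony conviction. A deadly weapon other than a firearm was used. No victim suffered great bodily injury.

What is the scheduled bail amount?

$923,650

Base amounts from the schedule: perjury $18,900; kidnapping $245,000.
Stacking rule: sum of all bases. $18,900 + $245,000 = $263,900.
Offense involved a minor victim (+100%): $263,900 × 2 = $527,800.
A deadly weapon other than a firearm was used (+75%): $527,800 × 1.75 = $923,650.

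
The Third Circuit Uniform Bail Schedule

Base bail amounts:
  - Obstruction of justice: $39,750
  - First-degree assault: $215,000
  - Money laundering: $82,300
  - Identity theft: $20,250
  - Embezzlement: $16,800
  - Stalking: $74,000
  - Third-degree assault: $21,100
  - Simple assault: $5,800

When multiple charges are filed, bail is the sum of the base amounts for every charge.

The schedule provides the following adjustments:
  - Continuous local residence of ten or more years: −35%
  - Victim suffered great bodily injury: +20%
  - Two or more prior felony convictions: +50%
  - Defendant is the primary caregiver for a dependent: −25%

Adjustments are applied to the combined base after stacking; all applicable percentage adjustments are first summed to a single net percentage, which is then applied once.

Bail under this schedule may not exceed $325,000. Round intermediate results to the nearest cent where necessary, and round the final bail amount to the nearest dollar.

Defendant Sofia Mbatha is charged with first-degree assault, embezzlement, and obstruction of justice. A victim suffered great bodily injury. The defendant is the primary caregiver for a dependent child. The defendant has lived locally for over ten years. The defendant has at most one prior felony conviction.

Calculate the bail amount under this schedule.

$162,930

Base amounts from the schedule: first-degree assault $215,000; embezzlement $16,800; obstruction of justice $39,750.
Stacking rule: sum of all bases. $215,000 + $16,800 + $39,750 = $271,550.
Net percentage adjustment: −35% +20% −25% = −40%. $271,550 × 0.6 = $162,930.
$162,930 is within the $325,000 maximum.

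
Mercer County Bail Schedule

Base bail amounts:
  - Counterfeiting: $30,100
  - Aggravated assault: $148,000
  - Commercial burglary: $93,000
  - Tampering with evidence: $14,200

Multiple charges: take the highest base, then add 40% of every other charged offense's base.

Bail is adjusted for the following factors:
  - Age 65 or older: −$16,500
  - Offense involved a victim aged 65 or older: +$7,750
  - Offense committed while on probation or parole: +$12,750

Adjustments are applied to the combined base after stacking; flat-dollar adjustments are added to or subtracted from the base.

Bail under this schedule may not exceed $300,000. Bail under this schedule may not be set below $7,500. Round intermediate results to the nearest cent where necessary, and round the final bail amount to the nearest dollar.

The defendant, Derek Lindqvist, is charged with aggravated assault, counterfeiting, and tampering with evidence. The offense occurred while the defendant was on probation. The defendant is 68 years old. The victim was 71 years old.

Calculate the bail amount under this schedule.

Base amounts from the schedule: aggravated assault $148,000; counterfeiting $30,100; tampering with evidence $14,200.
Stacking rule: highest base plus 40% of each additional charge. Highest is aggravated assault at $148,000. Additional: $30,100 × 40% = $12,040; $14,200 × 40% = $5,680. Combined base = $148,000 + $17,720 = $165,720.
Age 65 or older (−$16,500 flat): $165,720 − $16,500 = $149,220.
Offense involved a victim aged 65 or older (+$7,750 flat): $149,220 + $7,750 = $156,970.
Offense committed while on probation or parole (+$12,750 flat): $156,970 + $12,750 = $169,720.
$169,720 is within the $300,000 maximum.
$169,720 is at or above the $7,500 minimum.

$169,720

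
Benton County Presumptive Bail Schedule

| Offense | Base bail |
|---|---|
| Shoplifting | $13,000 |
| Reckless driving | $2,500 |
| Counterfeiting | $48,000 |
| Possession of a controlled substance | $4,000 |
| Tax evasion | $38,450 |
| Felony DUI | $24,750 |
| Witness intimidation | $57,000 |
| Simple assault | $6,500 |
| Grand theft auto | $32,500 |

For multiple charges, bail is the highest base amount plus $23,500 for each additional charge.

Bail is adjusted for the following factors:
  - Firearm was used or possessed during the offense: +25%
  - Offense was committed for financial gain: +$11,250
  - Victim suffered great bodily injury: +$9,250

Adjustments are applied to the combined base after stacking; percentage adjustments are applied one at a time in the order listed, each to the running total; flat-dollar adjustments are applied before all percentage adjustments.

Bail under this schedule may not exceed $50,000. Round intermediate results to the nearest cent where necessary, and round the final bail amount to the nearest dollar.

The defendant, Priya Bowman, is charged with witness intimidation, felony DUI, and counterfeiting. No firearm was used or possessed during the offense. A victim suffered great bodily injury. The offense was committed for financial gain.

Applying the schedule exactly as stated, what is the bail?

Base amounts from the schedule: witness intimidation $57,000; felony DUI $24,750; counterfeiting $48,000.
Stacking rule: highest base plus $23,500 per additional charge. Highest is witness intimidation at $57,000; 2 additional charges → +$47,000. Combined base = $104,000.
Offense was committed for financial gain (+$11,250 flat): $104,000 + $11,250 = $115,250.
Victim suffered great bodily injury (+$9,250 flat): $115,250 + $9,250 = $124,500.
Result $124,500 exceeds the maximum of $50,000; bail is capped at $50,000.

$50,000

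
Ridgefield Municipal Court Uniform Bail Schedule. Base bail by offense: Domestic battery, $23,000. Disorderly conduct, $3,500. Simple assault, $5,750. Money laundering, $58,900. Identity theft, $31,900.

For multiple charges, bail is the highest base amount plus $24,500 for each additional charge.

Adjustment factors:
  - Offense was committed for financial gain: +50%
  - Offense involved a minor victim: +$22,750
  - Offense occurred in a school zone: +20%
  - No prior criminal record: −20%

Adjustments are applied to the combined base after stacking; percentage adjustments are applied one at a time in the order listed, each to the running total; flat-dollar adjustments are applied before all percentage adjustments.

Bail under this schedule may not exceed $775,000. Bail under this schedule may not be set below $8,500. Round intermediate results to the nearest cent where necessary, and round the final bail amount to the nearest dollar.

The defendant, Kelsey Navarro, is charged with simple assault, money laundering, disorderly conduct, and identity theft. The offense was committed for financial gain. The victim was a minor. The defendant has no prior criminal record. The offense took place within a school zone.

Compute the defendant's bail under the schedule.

$223,416

Base amounts from the schedule: simple assault $5,750; money laundering $58,900; disorderly conduct $3,500; identity theft $31,900.
Stacking rule: highest base plus $24,500 per additional charge. Highest is money laundering at $58,900; 3 additional charges → +$73,500. Combined base = $132,400.
Offense involved a minor victim (+$22,750 flat): $132,400 + $22,750 = $155,150.
Offense was committed for financial gain (+50%): $155,150 × 1.5 = $232,725.
Offense occurred in a school zone (+20%): $232,725 × 1.2 = $279,270.
No prior criminal record (−20%): $279,270 × 0.8 = $223,416.
$223,416 is within the $775,000 maximum.
$223,416 is at or above the $8,500 minimum.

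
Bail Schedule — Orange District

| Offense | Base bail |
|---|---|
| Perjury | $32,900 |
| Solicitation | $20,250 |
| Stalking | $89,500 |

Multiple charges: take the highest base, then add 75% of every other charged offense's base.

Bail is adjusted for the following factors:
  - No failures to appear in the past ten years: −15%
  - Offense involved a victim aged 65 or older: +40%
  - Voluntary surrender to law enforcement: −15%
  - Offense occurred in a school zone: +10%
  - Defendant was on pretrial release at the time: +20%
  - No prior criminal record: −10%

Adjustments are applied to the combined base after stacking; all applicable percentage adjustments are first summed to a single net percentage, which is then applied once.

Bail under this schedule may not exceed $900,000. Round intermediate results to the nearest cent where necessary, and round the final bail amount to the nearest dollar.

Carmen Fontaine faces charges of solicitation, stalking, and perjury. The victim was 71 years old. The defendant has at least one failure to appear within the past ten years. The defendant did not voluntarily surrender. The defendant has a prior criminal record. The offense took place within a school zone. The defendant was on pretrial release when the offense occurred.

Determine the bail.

$219,916

Base amounts from the schedule: solicitation $20,250; stalking $89,500; perjury $32,900.
Stacking rule: highest base plus 75% of each additional charge. Highest is stalking at $89,500. Additional: $20,250 × 75% = $15,187.50; $32,900 × 75% = $24,675. Combined base = $89,500 + $39,862.50 = $129,362.50.
Net percentage adjustment: +40% +10% +20% = +70%. $129,362.50 × 1.7 = $219,916.25.
$219,916.25 is within the $900,000 maximum.
Rounded to the nearest dollar: $219,916.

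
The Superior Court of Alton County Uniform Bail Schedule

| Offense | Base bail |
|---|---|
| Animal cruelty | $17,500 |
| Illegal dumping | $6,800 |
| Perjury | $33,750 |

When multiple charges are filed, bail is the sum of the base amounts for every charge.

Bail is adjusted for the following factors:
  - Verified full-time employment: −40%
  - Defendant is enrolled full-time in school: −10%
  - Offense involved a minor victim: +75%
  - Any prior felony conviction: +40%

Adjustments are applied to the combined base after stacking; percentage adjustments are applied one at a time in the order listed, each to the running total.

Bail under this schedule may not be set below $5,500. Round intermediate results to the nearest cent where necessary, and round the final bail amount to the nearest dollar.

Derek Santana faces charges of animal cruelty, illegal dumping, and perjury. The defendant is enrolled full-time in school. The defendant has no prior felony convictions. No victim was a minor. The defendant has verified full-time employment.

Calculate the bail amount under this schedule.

Base amounts from the schedule: animal cruelty $17,500; illegal dumping $6,800; perjury $33,750.
Stacking rule: sum of all bases. $17,500 + $6,800 + $33,750 = $58,050.
Verified full-time employment (−40%): $58,050 × 0.6 = $34,830.
Defendant is enrolled full-time in school (−10%): $34,830 × 0.9 = $31,347.
$31,347 is at or above the $5,500 minimum.

$31,347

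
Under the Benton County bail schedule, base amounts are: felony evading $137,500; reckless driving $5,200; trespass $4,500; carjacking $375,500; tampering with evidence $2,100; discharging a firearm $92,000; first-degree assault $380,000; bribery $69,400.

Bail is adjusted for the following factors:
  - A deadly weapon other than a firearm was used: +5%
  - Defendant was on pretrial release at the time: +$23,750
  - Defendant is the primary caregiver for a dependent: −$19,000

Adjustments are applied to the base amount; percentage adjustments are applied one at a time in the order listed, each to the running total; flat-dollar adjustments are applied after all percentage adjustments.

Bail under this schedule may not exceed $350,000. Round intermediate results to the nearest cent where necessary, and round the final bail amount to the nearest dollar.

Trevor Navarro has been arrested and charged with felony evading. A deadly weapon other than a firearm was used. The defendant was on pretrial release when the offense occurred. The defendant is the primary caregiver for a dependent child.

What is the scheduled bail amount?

$149,125

Base amounts from the schedule: felony evading $137,500.
Single charge. Combined base = $137,500.
A deadly weapon other than a firearm was used (+5%): $137,500 × 1.05 = $144,375.
Defendant was on pretrial release at the time (+$23,750 flat): $144,375 + $23,750 = $168,125.
Defendant is the primary caregiver for a dependent (−$19,000 flat): $168,125 − $19,000 = $149,125.
$149,125 is within the $350,000 maximum.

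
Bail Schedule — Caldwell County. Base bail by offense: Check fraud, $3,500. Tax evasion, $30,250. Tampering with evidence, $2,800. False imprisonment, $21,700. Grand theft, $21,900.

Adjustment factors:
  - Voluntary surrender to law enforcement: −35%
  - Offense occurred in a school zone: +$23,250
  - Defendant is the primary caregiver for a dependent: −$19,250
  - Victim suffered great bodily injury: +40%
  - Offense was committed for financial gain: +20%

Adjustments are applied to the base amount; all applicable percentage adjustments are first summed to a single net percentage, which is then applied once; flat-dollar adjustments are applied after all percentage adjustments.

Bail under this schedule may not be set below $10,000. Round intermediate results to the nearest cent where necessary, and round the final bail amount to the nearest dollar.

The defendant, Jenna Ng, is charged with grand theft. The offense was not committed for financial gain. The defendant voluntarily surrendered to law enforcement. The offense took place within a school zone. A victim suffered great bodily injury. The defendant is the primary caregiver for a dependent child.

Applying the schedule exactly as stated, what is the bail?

$26,995

Base amounts from the schedule: grand theft $21,900.
Single charge. Combined base = $21,900.
Net percentage adjustment: −35% +40% = +5%. $21,900 × 1.05 = $22,995.
Offense occurred in a school zone (+$23,250 flat): $22,995 + $23,250 = $46,245.
Defendant is the primary caregiver for a dependent (−$19,250 flat): $46,245 − $19,250 = $26,995.
$26,995 is at or above the $10,000 minimum.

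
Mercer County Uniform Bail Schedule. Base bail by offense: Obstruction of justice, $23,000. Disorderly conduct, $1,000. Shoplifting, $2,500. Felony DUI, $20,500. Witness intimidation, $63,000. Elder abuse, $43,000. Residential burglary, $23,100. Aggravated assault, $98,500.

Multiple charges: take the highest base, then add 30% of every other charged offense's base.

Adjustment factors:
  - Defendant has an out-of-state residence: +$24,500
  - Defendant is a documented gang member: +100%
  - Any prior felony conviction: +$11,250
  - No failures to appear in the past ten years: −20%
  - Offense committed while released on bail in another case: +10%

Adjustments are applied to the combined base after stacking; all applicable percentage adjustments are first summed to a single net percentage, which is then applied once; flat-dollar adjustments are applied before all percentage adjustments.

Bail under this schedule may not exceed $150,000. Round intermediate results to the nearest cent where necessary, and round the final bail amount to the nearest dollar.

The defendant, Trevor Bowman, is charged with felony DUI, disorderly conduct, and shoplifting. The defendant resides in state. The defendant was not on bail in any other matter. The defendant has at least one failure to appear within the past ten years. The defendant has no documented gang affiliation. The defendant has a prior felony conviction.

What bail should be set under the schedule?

Base amounts from the schedule: felony DUI $20,500; disorderly conduct $1,000; shoplifting $2,500.
Stacking rule: highest base plus 30% of each additional charge. Highest is felony DUI at $20,500. Additional: $1,000 × 30% = $300; $2,500 × 30% = $750. Combined base = $20,500 + $1,050 = $21,550.
Any prior felony conviction (+$11,250 flat): $21,550 + $11,250 = $32,800.
$32,800 is within the $150,000 maximum.

$32,800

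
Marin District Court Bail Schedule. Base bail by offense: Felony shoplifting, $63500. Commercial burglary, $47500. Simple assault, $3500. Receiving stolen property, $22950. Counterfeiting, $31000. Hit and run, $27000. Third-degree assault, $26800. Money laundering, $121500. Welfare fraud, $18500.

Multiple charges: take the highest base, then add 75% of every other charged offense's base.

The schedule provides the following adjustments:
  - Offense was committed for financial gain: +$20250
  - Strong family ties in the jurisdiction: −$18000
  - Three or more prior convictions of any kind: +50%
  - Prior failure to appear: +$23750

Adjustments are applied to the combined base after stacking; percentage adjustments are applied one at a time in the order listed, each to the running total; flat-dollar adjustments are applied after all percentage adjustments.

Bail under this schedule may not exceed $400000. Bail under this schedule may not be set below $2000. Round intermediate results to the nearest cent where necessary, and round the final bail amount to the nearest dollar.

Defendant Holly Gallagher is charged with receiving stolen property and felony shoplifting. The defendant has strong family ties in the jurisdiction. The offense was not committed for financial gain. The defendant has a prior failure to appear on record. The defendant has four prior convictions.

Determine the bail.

Base amounts from the schedule: receiving stolen property $22950; felony shoplifting $63500.
Stacking rule: highest base plus 75% of each additional charge. Highest is felony shoplifting at $63500. Additional: $22950 × 75% = $17212.50. Combined base = $63500 + $17212.50 = $80712.50.
Three or more prior convictions of any kind (+50%): $80712.50 × 1.5 = $121068.75.
Strong family ties in the jurisdiction (−$18000 flat): $121068.75 − $18000 = $103068.75.
Prior failure to appear (+$23750 flat): $103068.75 + $23750 = $126818.75.
$126818.75 is within the $400000 maximum.
$126818.75 is at or above the $2000 minimum.
Rounded to the nearest dollar: $126819.

$126819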